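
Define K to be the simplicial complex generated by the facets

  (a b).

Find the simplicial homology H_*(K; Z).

H_0 ≅ Z,  H_1 = 0.

We work with the vertex ordering a < b. The simplices of K, each written with vertices in increasing order, are:

  0-simplices (2): a, b
  1-simplices (1): ab

Hence C_0 ≅ Z^2, C_1 ≅ Z^1.

The boundary map ∂_1: C_1 → C_0 is given by ∂[p,q] = [q] − [p]. For instance
  ∂ab = b − a.
As a 2×1 matrix over Z this has rank 1, with invariant factors (1).

Reading off H_k = ker ∂_k / im ∂_{k+1}:

  H_0: rank C_0 − rank ∂_1 = 2 − 1 = 1, and the invariant factors of ∂_1 are all 1, so H_0 ≅ Z.
  H_1: rank ker ∂_1 − rank ∂_2 = (1 − 1) − 0 = 0, and there is no ∂_2, so H_1 ≅ 0.

As a check, the Euler characteristic is 2 − 1 = 1, which agrees with 1 − 0 = 1.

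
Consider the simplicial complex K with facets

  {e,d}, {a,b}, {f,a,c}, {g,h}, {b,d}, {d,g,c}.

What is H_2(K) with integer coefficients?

Order the vertices as a < b < c < d < e < f < g < h. Listing each simplex with vertices in this order, K has dimension 2 with simplices:

  0-simplices (8): a, b, c, d, e, f, g, h
  1-simplices (10): ab, ac, af, bd, cd, cf, cg, de, dg, gh
  2-simplices (2): acf, cdg

Hence C_0 ≅ Z^8, C_1 ≅ Z^10, C_2 ≅ Z^2.

∂_1: C_1 → C_0 sends each edge [p,q] (with p < q) to q − p. For instance
  ∂gh = h − g.
This gives a 8×10 integer matrix of rank 7; reducing to Smith normal form yields diagonal entries (1,1,1,1,1,1,1).

∂_2: C_2 → C_1 acts by ∂[p,q,r] = [q,r] − [p,r] + [p,q]. For instance
  ∂cdg = dg − cg + cd,
  ∂acf = cf − af + ac.
As a 10×2 matrix over Z this has rank 2, with invariant factors (1,1).

From H_k ≅ ker(∂_k) / im(∂_{k+1}) we obtain:

  H_2: rank ker ∂_2 − rank ∂_3 = (2 − 2) − 0 = 0, and there is no ∂_3, so H_2 ≅ 0.

H_2 = 0.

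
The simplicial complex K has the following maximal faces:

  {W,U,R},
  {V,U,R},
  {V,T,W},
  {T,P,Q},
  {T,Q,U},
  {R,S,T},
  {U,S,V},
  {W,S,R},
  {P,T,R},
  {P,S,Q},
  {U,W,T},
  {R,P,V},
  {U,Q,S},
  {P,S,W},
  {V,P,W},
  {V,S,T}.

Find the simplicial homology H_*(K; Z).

Fix the vertex order P < Q < R < S < T < U < V < W and write every simplex with vertices in increasing order. Then dim K = 2 and the simplices of K are:

  0-simplices (8): P, Q, R, S, T, U, V, W
  1-simplices (24): PQ, PR, PS, PT, PV, PW, QS, QT, QU, RS, RT, RU, RV, RW, ST, SU, SV, SW, TU, TV, TW, UV, UW, VW
  2-simplices (16): PQS, PQT, PRT, PRV, PSW, PVW, QSU, QTU, RST, RSW, RUV, RUW, STV, SUV, TUW, TVW

Hence C_0 ≅ Z^8, C_1 ≅ Z^24, C_2 ≅ Z^16.

Boundary ∂_1: C_1 → C_0 maps an edge to its endpoints' difference, ∂[p,q] = q − p. For instance
  ∂SV = V − S.
The 8×24 boundary matrix has rank 7 and Smith normal form diag(1,1,1,1,1,1,1).

∂_2: C_2 → C_1 maps a triangle to the signed sum of its edges. For instance
  ∂RSW = SW − RW + RS,
  ∂PQT = QT − PT + PQ.
The 24×16 boundary matrix has rank 15 and Smith normal form diag(1,1,1,1,1,1,1,1,1,1,1,1,1,1,1).

Now H_k = ker ∂_k / im ∂_{k+1}, so:

  H_0: rank C_0 − rank ∂_1 = 8 − 7 = 1, and the invariant factors of ∂_1 are all 1, so H_0 = Z.
  H_1: rank ker ∂_1 − rank ∂_2 = (24 − 7) − 15 = 2, and the invariant factors of ∂_2 are all 1, so H_1 = Z^2.
  H_2: rank ker ∂_2 − rank ∂_3 = (16 − 15) − 0 = 1, and there is no ∂_3, so H_2 = Z.

As a check, the Euler characteristic is 8 − 24 + 16 = 0, which agrees with 1 − 2 + 1 = 0.

H_0 ≅ Z,  H_1 ≅ Z^2,  H_2 ≅ Z.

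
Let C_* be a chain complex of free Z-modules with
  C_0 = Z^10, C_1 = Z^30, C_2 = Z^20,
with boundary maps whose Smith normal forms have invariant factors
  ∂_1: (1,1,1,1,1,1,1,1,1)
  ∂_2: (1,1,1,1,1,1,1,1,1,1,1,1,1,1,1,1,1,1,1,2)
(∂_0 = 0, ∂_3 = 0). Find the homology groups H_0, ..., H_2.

H_0 = Z,  H_1 = Z ⊕ Z/2Z,  H_2 = 0.

H_0: b_0 = 10 − 0 − 9 = 1; torsion from ∂_1 factors > 1: none. So H_0 = Z.
H_1: b_1 = 30 − 9 − 20 = 1; torsion from ∂_2 factors > 1: [2]. So H_1 = Z ⊕ Z/2Z.
H_2: b_2 = 20 − 20 − 0 = 0; torsion from ∂_3 factors > 1: none. So H_2 = 0.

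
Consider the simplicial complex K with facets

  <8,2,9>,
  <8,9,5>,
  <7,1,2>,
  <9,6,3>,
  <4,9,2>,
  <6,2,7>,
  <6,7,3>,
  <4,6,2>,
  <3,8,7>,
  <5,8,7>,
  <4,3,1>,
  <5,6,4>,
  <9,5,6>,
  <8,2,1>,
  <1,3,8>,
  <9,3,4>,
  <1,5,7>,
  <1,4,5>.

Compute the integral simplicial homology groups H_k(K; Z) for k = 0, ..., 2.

Fix the vertex order 1 < 2 < 3 < 4 < 5 < 6 < 7 < 8 < 9 and write every simplex with vertices in increasing order. Then dim K = 2 and the simplices of K are:

  0-simplices (9): [1], [2], [3], [4], [5], [6], [7], [8], [9]
  1-simplices (27): (27 of them)
  2-simplices (18): [1,2,7], [1,2,8], [1,3,4], [1,3,8], [1,4,5], [1,5,7], [2,4,6], [2,4,9], [2,6,7], [2,8,9], [3,4,9], [3,6,7], [3,6,9], [3,7,8], [4,5,6], [5,6,9], [5,7,8], [5,8,9]

so the chain groups are C_0 ≅ Z^9, C_1 ≅ Z^27, C_2 ≅ Z^18.

The boundary map ∂_1: C_1 → C_0 maps an edge to its endpoints' difference, ∂[p,q] = q − p.
This gives a 9×27 integer matrix of rank 8; reducing to Smith normal form yields diagonal entries (1,1,1,1,1,1,1,1).

The boundary map ∂_2: C_2 → C_1 sends each 2-simplex [p,q,r] to [q,r] − [p,r] + [p,q]. For instance
  ∂[4,5,6] = [5,6] − [4,6] + [4,5],
  ∂[5,6,9] = [6,9] − [5,9] + [5,6].
The 27×18 boundary matrix has rank 18 and Smith normal form diag(1,1,1,1,1,1,1,1,1,1,1,1,1,1,1,1,1,2).

Computing H_k = (kernel of ∂_k) / (image of ∂_{k+1}):

  H_0: rank C_0 − rank ∂_1 = 9 − 8 = 1, and the invariant factors of ∂_1 are all 1, so H_0 = Z.
  H_1: rank ker ∂_1 − rank ∂_2 = (27 − 8) − 18 = 1, and ∂_2 has invariant factor 2 > 1, so H_1 = Z ⊕ Z/2Z.
  H_2: rank ker ∂_2 − rank ∂_3 = (18 − 18) − 0 = 0, and there is no ∂_3, so H_2 = 0.

(K is a triangulation of the Klein bottle.)

H_0 = Z,  H_1 = Z ⊕ Z/2Z,  H_2 = 0.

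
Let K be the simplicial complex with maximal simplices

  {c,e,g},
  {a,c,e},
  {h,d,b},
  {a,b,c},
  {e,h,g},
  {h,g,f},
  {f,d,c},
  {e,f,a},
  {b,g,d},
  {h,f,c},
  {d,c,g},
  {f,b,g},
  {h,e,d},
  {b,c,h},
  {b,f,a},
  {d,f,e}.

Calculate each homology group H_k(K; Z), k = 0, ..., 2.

Fix the vertex order a < b < c < d < e < f < g < h and write every simplex with vertices in increasing order. Then dim K = 2 and the simplices of K are:

  0-simplices (8): a, b, c, d, e, f, g, h
  1-simplices (24): ab, ac, ae, af, bc, bd, bf, bg, bh, cd, ce, cf, cg, ch, de, df, dg, dh, ef, eg, eh, fg, fh, gh
  2-simplices (16): abc, abf, ace, aef, bch, bdg, bdh, bfg, cdf, cdg, ceg, cfh, def, deh, egh, fgh

so the chain groups are C_0 ≅ Z^8, C_1 ≅ Z^24, C_2 ≅ Z^16.

The boundary map ∂_1: C_1 → C_0 maps an edge to its endpoints' difference, ∂[p,q] = q − p.
The resulting 8×24 matrix has rank 7, and its Smith normal form has invariant factors (1,1,1,1,1,1,1).

Boundary ∂_2: C_2 → C_1 maps a triangle to the signed sum of its edges. For instance
  ∂ceg = eg − cg + ce,
  ∂def = ef − df + de.
As a 24×16 matrix over Z this has rank 15, with invariant factors (1,1,1,1,1,1,1,1,1,1,1,1,1,1,1).

Reading off H_k = ker ∂_k / im ∂_{k+1}:

  H_0: rank C_0 − rank ∂_1 = 8 − 7 = 1, and the invariant factors of ∂_1 are all 1, so H_0 ≅ Z.
  H_1: rank ker ∂_1 − rank ∂_2 = (24 − 7) − 15 = 2, and the invariant factors of ∂_2 are all 1, so H_1 ≅ Z^2.
  H_2: rank ker ∂_2 − rank ∂_3 = (16 − 15) − 0 = 1, and there is no ∂_3, so H_2 ≅ Z.

As a check, the Euler characteristic is 8 − 24 + 16 = 0, which agrees with 1 − 2 + 1 = 0.

H_0 = Z,  H_1 = Z^2,  H_2 = Z.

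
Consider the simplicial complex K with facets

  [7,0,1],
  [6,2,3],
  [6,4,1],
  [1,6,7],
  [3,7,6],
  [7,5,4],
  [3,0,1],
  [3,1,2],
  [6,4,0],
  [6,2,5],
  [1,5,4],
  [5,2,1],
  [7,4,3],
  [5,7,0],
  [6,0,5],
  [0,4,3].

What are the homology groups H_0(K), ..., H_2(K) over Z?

Fix the vertex order 0 < 1 < 2 < 3 < 4 < 5 < 6 < 7 and write every simplex with vertices in increasing order. Then dim K = 2 and the simplices of K are:

  0-simplices (8): [0], [1], [2], [3], [4], [5], [6], [7]
  1-simplices (24): (24 of them)
  2-simplices (16): [0,1,3], [0,1,7], [0,3,4], [0,4,6], [0,5,6], [0,5,7], [1,2,3], [1,2,5], [1,4,5], [1,4,6], [1,6,7], [2,3,6], [2,5,6], [3,4,7], [3,6,7], [4,5,7]

Hence C_0 ≅ Z^8, C_1 ≅ Z^24, C_2 ≅ Z^16.

The boundary map ∂_1: C_1 → C_0 is given by ∂[p,q] = [q] − [p]. For instance
  ∂[1,3] = [3] − [1].
The 8×24 boundary matrix has rank 7 and Smith normal form diag(1,1,1,1,1,1,1).

∂_2: C_2 → C_1 maps a triangle to the signed sum of its edges. For instance
  ∂[1,4,6] = [4,6] − [1,6] + [1,4],
  ∂[0,4,6] = [4,6] − [0,6] + [0,4].
This gives a 24×16 integer matrix of rank 15; reducing to Smith normal form yields diagonal entries (1,1,1,1,1,1,1,1,1,1,1,1,1,1,1).

Reading off H_k = ker ∂_k / im ∂_{k+1}:

  H_0: rank C_0 − rank ∂_1 = 8 − 7 = 1, and the invariant factors of ∂_1 are all 1, so H_0 = Z.
  H_1: rank ker ∂_1 − rank ∂_2 = (24 − 7) − 15 = 2, and the invariant factors of ∂_2 are all 1, so H_1 = Z^2.
  H_2: rank ker ∂_2 − rank ∂_3 = (16 − 15) − 0 = 1, and there is no ∂_3, so H_2 = Z.

As a check, the Euler characteristic is 8 − 24 + 16 = 0, which agrees with 1 − 2 + 1 = 0.
(K is a triangulation of the torus T^2.)

H_0 = Z,  H_1 = Z^2,  H_2 = Z.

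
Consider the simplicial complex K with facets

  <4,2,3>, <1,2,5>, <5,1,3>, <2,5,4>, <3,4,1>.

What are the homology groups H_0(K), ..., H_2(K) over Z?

Order the vertices as 1 < 2 < 3 < 4 < 5. Listing each simplex with vertices in this order, K has dimension 2 with simplices:

  0-simplices (5): [1], [2], [3], [4], [5]
  1-simplices (10): [1,2], [1,3], [1,4], [1,5], [2,3], [2,4], [2,5], [3,4], [3,5], [4,5]
  2-simplices (5): [1,2,5], [1,3,4], [1,3,5], [2,3,4], [2,4,5]

so the chain groups are C_0 ≅ Z^5, C_1 ≅ Z^10, C_2 ≅ Z^5.

The boundary map ∂_1: C_1 → C_0 maps an edge to its endpoints' difference, ∂[p,q] = q − p. For instance
  ∂[1,2] = [2] − [1].
The 5×10 boundary matrix has rank 4 and Smith normal form diag(1,1,1,1).

∂_2: C_2 → C_1 acts by ∂[p,q,r] = [q,r] − [p,r] + [p,q]. For instance
  ∂[1,2,5] = [2,5] − [1,5] + [1,2],
  ∂[2,4,5] = [4,5] − [2,5] + [2,4].
The resulting 10×5 matrix has rank 5, and its Smith normal form has invariant factors (1,1,1,1,1).

Now H_k = ker ∂_k / im ∂_{k+1}, so:

  H_0: rank C_0 − rank ∂_1 = 5 − 4 = 1, and the invariant factors of ∂_1 are all 1, so H_0 = Z.
  H_1: rank ker ∂_1 − rank ∂_2 = (10 − 4) − 5 = 1, and the invariant factors of ∂_2 are all 1, so H_1 = Z.
  H_2: rank ker ∂_2 − rank ∂_3 = (5 − 5) − 0 = 0, and there is no ∂_3, so H_2 = 0.

H_0 ≅ Z,  H_1 ≅ Z,  H_2 = 0.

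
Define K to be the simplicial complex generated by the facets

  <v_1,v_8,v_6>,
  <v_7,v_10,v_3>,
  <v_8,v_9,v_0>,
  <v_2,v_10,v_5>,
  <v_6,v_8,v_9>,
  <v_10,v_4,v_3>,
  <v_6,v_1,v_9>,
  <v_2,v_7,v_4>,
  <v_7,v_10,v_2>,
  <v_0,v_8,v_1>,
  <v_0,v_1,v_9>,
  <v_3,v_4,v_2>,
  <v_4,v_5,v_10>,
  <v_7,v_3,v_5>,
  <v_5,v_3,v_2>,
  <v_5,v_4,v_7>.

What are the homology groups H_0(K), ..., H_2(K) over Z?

H_0 = Z^2,  H_1 = Z/2,  H_2 = Z.

Order the vertices as v_0 < v_1 < v_2 < v_3 < v_4 < v_5 < v_6 < v_7 < v_8 < v_9 < v_10. Listing each simplex with vertices in this order, K has dimension 2 with simplices:

  0-simplices (11): [v_0], [v_1], [v_2], [v_3], [v_4], [v_5], [v_6], [v_7], [v_8], [v_9], [v_10]
  1-simplices (24): (24 of them)
  2-simplices (16): (16 of them)

Hence C_0 ≅ Z^11, C_1 ≅ Z^24, C_2 ≅ Z^16.

∂_1: C_1 → C_0 is given by ∂[p,q] = [q] − [p]. For instance
  ∂[v_1,v_6] = [v_6] − [v_1].
This gives a 11×24 integer matrix of rank 9; reducing to Smith normal form yields diagonal entries (1,1,1,1,1,1,1,1,1).

Boundary ∂_2: C_2 → C_1 maps a triangle to the signed sum of its edges. For instance
  ∂[v_2,v_3,v_4] = [v_3,v_4] − [v_2,v_4] + [v_2,v_3],
  ∂[v_0,v_1,v_9] = [v_1,v_9] − [v_0,v_9] + [v_0,v_1].
This gives a 24×16 integer matrix of rank 15; reducing to Smith normal form yields diagonal entries (1,1,1,1,1,1,1,1,1,1,1,1,1,1,2).

Now H_k = ker ∂_k / im ∂_{k+1}, so:

  H_0: rank C_0 − rank ∂_1 = 11 − 9 = 2, and the invariant factors of ∂_1 are all 1, so H_0 ≅ Z^2.
  H_1: rank ker ∂_1 − rank ∂_2 = (24 − 9) − 15 = 0, and ∂_2 has invariant factor 2 > 1, so H_1 ≅ Z/2.
  H_2: rank ker ∂_2 − rank ∂_3 = (16 − 15) − 0 = 1, and there is no ∂_3, so H_2 ≅ Z.

As a check, the Euler characteristic is 11 − 24 + 16 = 3, which agrees with 2 − 0 + 1 = 3.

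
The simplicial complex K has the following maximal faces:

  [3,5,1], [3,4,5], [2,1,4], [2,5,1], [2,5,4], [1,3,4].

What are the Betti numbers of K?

b_0 = 1, b_1 = 0, b_2 = 1.

Take the total order 1 < 2 < 3 < 4 < 5 on the vertex set. Then K (dimension 2) consists of the simplices:

  0-simplices (5): [1], [2], [3], [4], [5]
  1-simplices (9): [1,2], [1,3], [1,4], [1,5], [2,4], [2,5], [3,4], [3,5], [4,5]
  2-simplices (6): [1,2,4], [1,2,5], [1,3,4], [1,3,5], [2,4,5], [3,4,5]

so the chain groups are C_0 ≅ Z^5, C_1 ≅ Z^9, C_2 ≅ Z^6.

Boundary ∂_1: C_1 → C_0 is given by ∂[p,q] = [q] − [p].
This gives a 5×9 integer matrix of rank 4; reducing to Smith normal form yields diagonal entries (1,1,1,1).

Boundary ∂_2: C_2 → C_1 maps a triangle to the signed sum of its edges. For instance
  ∂[2,4,5] = [4,5] − [2,5] + [2,4],
  ∂[1,2,5] = [2,5] − [1,5] + [1,2].
The resulting 9×6 matrix has rank 5, and its Smith normal form has invariant factors (1,1,1,1,1).

Reading off H_k = ker ∂_k / im ∂_{k+1}:

  H_0: rank C_0 − rank ∂_1 = 5 − 4 = 1, and the invariant factors of ∂_1 are all 1, so H_0 = Z.
  H_1: rank ker ∂_1 − rank ∂_2 = (9 − 4) − 5 = 0, and the invariant factors of ∂_2 are all 1, so H_1 = 0.
  H_2: rank ker ∂_2 − rank ∂_3 = (6 − 5) − 0 = 1, and there is no ∂_3, so H_2 = Z.

Hence the Betti numbers are b_0 = 1, b_1 = 0, b_2 = 1.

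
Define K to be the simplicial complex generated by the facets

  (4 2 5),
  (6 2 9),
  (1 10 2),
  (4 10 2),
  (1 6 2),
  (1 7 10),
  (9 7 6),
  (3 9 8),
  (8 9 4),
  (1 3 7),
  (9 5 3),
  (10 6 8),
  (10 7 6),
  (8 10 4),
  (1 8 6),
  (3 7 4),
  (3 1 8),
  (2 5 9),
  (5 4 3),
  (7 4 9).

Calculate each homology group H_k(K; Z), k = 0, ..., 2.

Order the vertices as 1 < 2 < 3 < 4 < 5 < 6 < 7 < 8 < 9 < 10. Listing each simplex with vertices in this order, K has dimension 2 with simplices:

  0-simplices (10): [1], [2], [3], [4], [5], [6], [7], [8], [9], [10]
  1-simplices (30): (30 of them)
  2-simplices (20): (20 of them)

giving chain groups C_0 ≅ Z^10, C_1 ≅ Z^30, C_2 ≅ Z^20.

The boundary map ∂_1: C_1 → C_0 sends each edge [p,q] (with p < q) to q − p.
The resulting 10×30 matrix has rank 9, and its Smith normal form has invariant factors (1,1,1,1,1,1,1,1,1).

∂_2: C_2 → C_1 acts by ∂[p,q,r] = [q,r] − [p,r] + [p,q]. For instance
  ∂[6,7,10] = [7,10] − [6,10] + [6,7],
  ∂[2,4,10] = [4,10] − [2,10] + [2,4].
This gives a 30×20 integer matrix of rank 20; reducing to Smith normal form yields diagonal entries (1,1,1,1,1,1,1,1,1,1,1,1,1,1,1,1,1,1,1,2).

Now H_k = ker ∂_k / im ∂_{k+1}, so:

  H_0: rank C_0 − rank ∂_1 = 10 − 9 = 1, and the invariant factors of ∂_1 are all 1, so H_0 ≅ Z.
  H_1: rank ker ∂_1 − rank ∂_2 = (30 − 9) − 20 = 1, and ∂_2 has invariant factor 2 > 1, so H_1 ≅ Z ⊕ Z/2.
  H_2: rank ker ∂_2 − rank ∂_3 = (20 − 20) − 0 = 0, and there is no ∂_3, so H_2 ≅ 0.

(K is a triangulation of the Klein bottle.)

H_0 = Z,  H_1 = Z ⊕ Z/2,  H_2 = 0.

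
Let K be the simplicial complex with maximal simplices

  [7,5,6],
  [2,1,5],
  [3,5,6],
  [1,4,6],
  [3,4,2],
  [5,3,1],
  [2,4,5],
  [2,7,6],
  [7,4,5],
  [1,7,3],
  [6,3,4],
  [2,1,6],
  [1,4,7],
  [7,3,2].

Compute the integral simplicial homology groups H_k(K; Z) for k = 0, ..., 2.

We work with the vertex ordering 1 < 2 < 3 < 4 < 5 < 6 < 7. The simplices of K, each written with vertices in increasing order, are:

  0-simplices (7): [1], [2], [3], [4], [5], [6], [7]
  1-simplices (21): [1,2], [1,3], [1,4], [1,5], [1,6], [1,7], [2,3], [2,4], [2,5], [2,6], [2,7], [3,4], [3,5], [3,6], [3,7], [4,5], [4,6], [4,7], [5,6], [5,7], [6,7]
  2-simplices (14): [1,2,5], [1,2,6], [1,3,5], [1,3,7], [1,4,6], [1,4,7], [2,3,4], [2,3,7], [2,4,5], [2,6,7], [3,4,6], [3,5,6], [4,5,7], [5,6,7]

so the chain groups are C_0 ≅ Z^7, C_1 ≅ Z^21, C_2 ≅ Z^14.

The boundary map ∂_1: C_1 → C_0 maps an edge to its endpoints' difference, ∂[p,q] = q − p.
The 7×21 boundary matrix has rank 6 and Smith normal form diag(1,1,1,1,1,1).

Boundary ∂_2: C_2 → C_1 acts by ∂[p,q,r] = [q,r] − [p,r] + [p,q]. For instance
  ∂[1,4,7] = [4,7] − [1,7] + [1,4],
  ∂[4,5,7] = [5,7] − [4,7] + [4,5].
As a 21×14 matrix over Z this has rank 13, with invariant factors (1,1,1,1,1,1,1,1,1,1,1,1,1).

Now H_k = ker ∂_k / im ∂_{k+1}, so:

  H_0: rank C_0 − rank ∂_1 = 7 − 6 = 1, and the invariant factors of ∂_1 are all 1, so H_0 ≅ Z.
  H_1: rank ker ∂_1 − rank ∂_2 = (21 − 6) − 13 = 2, and the invariant factors of ∂_2 are all 1, so H_1 ≅ Z^2.
  H_2: rank ker ∂_2 − rank ∂_3 = (14 − 13) − 0 = 1, and there is no ∂_3, so H_2 ≅ Z.

(K is a triangulation of the torus T^2.)

H_0 ≅ Z,  H_1 ≅ Z^2,  H_2 ≅ Z.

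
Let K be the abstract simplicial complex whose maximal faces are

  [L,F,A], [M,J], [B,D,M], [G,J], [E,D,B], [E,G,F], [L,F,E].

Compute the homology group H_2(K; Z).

H_2 ≅ 0.

Fix the vertex order A < B < D < E < F < G < J < L < M and write every simplex with vertices in increasing order. Then dim K = 2 and the simplices of K are:

  0-simplices (9): A, B, D, E, F, G, J, L, M
  1-simplices (14): AF, AL, BD, BE, BM, DE, DM, EF, EG, EL, FG, FL, GJ, JM
  2-simplices (5): AFL, BDE, BDM, EFG, EFL

giving chain groups C_0 ≅ Z^9, C_1 ≅ Z^14, C_2 ≅ Z^5.

∂_1: C_1 → C_0 is given by ∂[p,q] = [q] − [p]. For instance
  ∂DE = E − D.
This gives a 9×14 integer matrix of rank 8; reducing to Smith normal form yields diagonal entries (1,1,1,1,1,1,1,1).

Boundary ∂_2: C_2 → C_1 maps a triangle to the signed sum of its edges. For instance
  ∂EFL = FL − EL + EF,
  ∂AFL = FL − AL + AF.
The 14×5 boundary matrix has rank 5 and Smith normal form diag(1,1,1,1,1).

Reading off H_k = ker ∂_k / im ∂_{k+1}:

  H_2: rank ker ∂_2 − rank ∂_3 = (5 − 5) − 0 = 0, and there is no ∂_3, so H_2 = 0.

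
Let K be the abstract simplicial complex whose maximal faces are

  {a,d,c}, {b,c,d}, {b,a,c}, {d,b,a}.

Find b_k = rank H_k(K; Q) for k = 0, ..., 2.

b_0 = 1, b_1 = 0, b_2 = 1.

We work with the vertex ordering a < b < c < d. The simplices of K, each written with vertices in increasing order, are:

  0-simplices (4): a, b, c, d
  1-simplices (6): ab, ac, ad, bc, bd, cd
  2-simplices (4): abc, abd, acd, bcd

giving chain groups C_0 ≅ Z^4, C_1 ≅ Z^6, C_2 ≅ Z^4.

∂_1: C_1 → C_0 sends each edge [p,q] (with p < q) to q − p. For instance
  ∂bc = c − b.
The 4×6 boundary matrix has rank 3 and Smith normal form diag(1,1,1).

The boundary map ∂_2: C_2 → C_1 acts by ∂[p,q,r] = [q,r] − [p,r] + [p,q]. For instance
  ∂abd = bd − ad + ab,
  ∂acd = cd − ad + ac.
The 6×4 boundary matrix has rank 3 and Smith normal form diag(1,1,1).

Computing H_k = (kernel of ∂_k) / (image of ∂_{k+1}):

  H_0: rank C_0 − rank ∂_1 = 4 − 3 = 1, and the invariant factors of ∂_1 are all 1, so H_0 ≅ Z.
  H_1: rank ker ∂_1 − rank ∂_2 = (6 − 3) − 3 = 0, and the invariant factors of ∂_2 are all 1, so H_1 ≅ 0.
  H_2: rank ker ∂_2 − rank ∂_3 = (4 − 3) − 0 = 1, and there is no ∂_3, so H_2 ≅ Z.

Hence the Betti numbers are b_0 = 1, b_1 = 0, b_2 = 1.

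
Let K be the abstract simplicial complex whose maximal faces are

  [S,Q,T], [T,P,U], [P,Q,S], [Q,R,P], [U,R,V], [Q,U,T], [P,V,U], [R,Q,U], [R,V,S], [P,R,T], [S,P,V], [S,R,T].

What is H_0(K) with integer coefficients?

Take the total order P < Q < R < S < T < U < V on the vertex set. Then K (dimension 2) consists of the simplices:

  0-simplices (7): P, Q, R, S, T, U, V
  1-simplices (18): PQ, PR, PS, PT, PU, PV, QR, QS, QT, QU, RS, RT, RU, RV, ST, SV, TU, UV
  2-simplices (12): PQR, PQS, PRT, PSV, PTU, PUV, QRU, QST, QTU, RST, RSV, RUV

Hence C_0 ≅ Z^7, C_1 ≅ Z^18, C_2 ≅ Z^12.

The boundary map ∂_1: C_1 → C_0 is given by ∂[p,q] = [q] − [p]. For instance
  ∂RS = S − R.
The 7×18 boundary matrix has rank 6 and Smith normal form diag(1,1,1,1,1,1).

The boundary map ∂_2: C_2 → C_1 sends each 2-simplex [p,q,r] to [q,r] − [p,r] + [p,q]. For instance
  ∂PQR = QR − PR + PQ,
  ∂PQS = QS − PS + PQ.
As a 18×12 matrix over Z this has rank 12, with invariant factors (1,1,1,1,1,1,1,1,1,1,1,2).

Computing H_k = (kernel of ∂_k) / (image of ∂_{k+1}):

  H_0: rank C_0 − rank ∂_1 = 7 − 6 = 1, and the invariant factors of ∂_1 are all 1, so H_0 = Z.

H_0 = Z.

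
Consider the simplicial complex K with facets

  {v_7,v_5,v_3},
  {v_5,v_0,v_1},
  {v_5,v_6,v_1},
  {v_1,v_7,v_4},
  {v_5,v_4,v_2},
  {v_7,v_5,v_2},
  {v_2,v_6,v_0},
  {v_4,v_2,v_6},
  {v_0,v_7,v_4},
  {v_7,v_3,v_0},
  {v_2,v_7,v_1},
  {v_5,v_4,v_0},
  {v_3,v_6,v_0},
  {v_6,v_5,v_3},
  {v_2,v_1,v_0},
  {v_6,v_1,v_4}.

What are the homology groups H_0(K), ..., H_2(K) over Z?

H_0 ≅ Z,  H_1 ≅ Z^2,  H_2 ≅ Z.

We work with the vertex ordering v_0 < v_1 < v_2 < v_3 < v_4 < v_5 < v_6 < v_7. The simplices of K, each written with vertices in increasing order, are:

  0-simplices (8): [v_0], [v_1], [v_2], [v_3], [v_4], [v_5], [v_6], [v_7]
  1-simplices (24): (24 of them)
  2-simplices (16): (16 of them)

giving chain groups C_0 ≅ Z^8, C_1 ≅ Z^24, C_2 ≅ Z^16.

Boundary ∂_1: C_1 → C_0 is given by ∂[p,q] = [q] − [p].
As a 8×24 matrix over Z this has rank 7, with invariant factors (1,1,1,1,1,1,1).

The boundary map ∂_2: C_2 → C_1 acts by ∂[p,q,r] = [q,r] − [p,r] + [p,q]. For instance
  ∂[v_3,v_5,v_6] = [v_5,v_6] − [v_3,v_6] + [v_3,v_5],
  ∂[v_2,v_5,v_7] = [v_5,v_7] − [v_2,v_7] + [v_2,v_5].
This gives a 24×16 integer matrix of rank 15; reducing to Smith normal form yields diagonal entries (1,1,1,1,1,1,1,1,1,1,1,1,1,1,1).

Reading off H_k = ker ∂_k / im ∂_{k+1}:

  H_0: rank C_0 − rank ∂_1 = 8 − 7 = 1, and the invariant factors of ∂_1 are all 1, so H_0 ≅ Z.
  H_1: rank ker ∂_1 − rank ∂_2 = (24 − 7) − 15 = 2, and the invariant factors of ∂_2 are all 1, so H_1 ≅ Z^2.
  H_2: rank ker ∂_2 − rank ∂_3 = (16 − 15) − 0 = 1, and there is no ∂_3, so H_2 ≅ Z.

(K is a triangulation of the torus T^2.)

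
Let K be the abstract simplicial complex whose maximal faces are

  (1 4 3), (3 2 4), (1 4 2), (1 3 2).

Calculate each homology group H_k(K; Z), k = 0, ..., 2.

Order the vertices as 1 < 2 < 3 < 4. Listing each simplex with vertices in this order, K has dimension 2 with simplices:

  0-simplices (4): [1], [2], [3], [4]
  1-simplices (6): [1,2], [1,3], [1,4], [2,3], [2,4], [3,4]
  2-simplices (4): [1,2,3], [1,2,4], [1,3,4], [2,3,4]

Hence C_0 ≅ Z^4, C_1 ≅ Z^6, C_2 ≅ Z^4.

The boundary map ∂_1: C_1 → C_0 maps an edge to its endpoints' difference, ∂[p,q] = q − p. For instance
  ∂[1,4] = [4] − [1].
The 4×6 boundary matrix has rank 3 and Smith normal form diag(1,1,1).

Boundary ∂_2: C_2 → C_1 acts by ∂[p,q,r] = [q,r] − [p,r] + [p,q]. For instance
  ∂[1,2,3] = [2,3] − [1,3] + [1,2],
  ∂[2,3,4] = [3,4] − [2,4] + [2,3].
This gives a 6×4 integer matrix of rank 3; reducing to Smith normal form yields diagonal entries (1,1,1).

Computing H_k = (kernel of ∂_k) / (image of ∂_{k+1}):

  H_0: rank C_0 − rank ∂_1 = 4 − 3 = 1, and the invariant factors of ∂_1 are all 1, so H_0 ≅ Z.
  H_1: rank ker ∂_1 − rank ∂_2 = (6 − 3) − 3 = 0, and the invariant factors of ∂_2 are all 1, so H_1 ≅ 0.
  H_2: rank ker ∂_2 − rank ∂_3 = (4 − 3) − 0 = 1, and there is no ∂_3, so H_2 ≅ Z.

As a check, the Euler characteristic is 4 − 6 + 4 = 2, which agrees with 1 − 0 + 1 = 2.
(K is a triangulation of the 2-sphere S^2.)

H_0 ≅ Z,  H_1 = 0,  H_2 ≅ Z.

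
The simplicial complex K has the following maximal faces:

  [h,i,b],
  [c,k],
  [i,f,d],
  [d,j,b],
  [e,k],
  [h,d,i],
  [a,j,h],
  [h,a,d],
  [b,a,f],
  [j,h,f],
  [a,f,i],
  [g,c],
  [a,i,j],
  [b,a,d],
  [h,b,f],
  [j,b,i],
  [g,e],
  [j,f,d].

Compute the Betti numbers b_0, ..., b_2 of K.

Order the vertices as a < b < c < d < e < f < g < h < i < j < k. Listing each simplex with vertices in this order, K has dimension 2 with simplices:

  0-simplices (11): a, b, c, d, e, f, g, h, i, j, k
  1-simplices (25): ab, ad, af, ah, ai, aj, bd, bf, bh, bi, bj, cg, ck, df, dh, di, dj, eg, ek, fh, fi, fj, hi, hj, ij
  2-simplices (14): abd, abf, adh, afi, ahj, aij, bdj, bfh, bhi, bij, dfi, dfj, dhi, fhj

Hence C_0 ≅ Z^11, C_1 ≅ Z^25, C_2 ≅ Z^14.

∂_1: C_1 → C_0 maps an edge to its endpoints' difference, ∂[p,q] = q − p.
This gives a 11×25 integer matrix of rank 9; reducing to Smith normal form yields diagonal entries (1,1,1,1,1,1,1,1,1).

∂_2: C_2 → C_1 acts by ∂[p,q,r] = [q,r] − [p,r] + [p,q]. For instance
  ∂abd = bd − ad + ab,
  ∂bhi = hi − bi + bh.
This gives a 25×14 integer matrix of rank 13; reducing to Smith normal form yields diagonal entries (1,1,1,1,1,1,1,1,1,1,1,1,1).

From H_k ≅ ker(∂_k) / im(∂_{k+1}) we obtain:

  H_0: rank C_0 − rank ∂_1 = 11 − 9 = 2, and the invariant factors of ∂_1 are all 1, so H_0 ≅ Z^2.
  H_1: rank ker ∂_1 − rank ∂_2 = (25 − 9) − 13 = 3, and the invariant factors of ∂_2 are all 1, so H_1 ≅ Z^3.
  H_2: rank ker ∂_2 − rank ∂_3 = (14 − 13) − 0 = 1, and there is no ∂_3, so H_2 ≅ Z.

Hence the Betti numbers are b_0 = 2, b_1 = 3, b_2 = 1.

b_0 = 2, b_1 = 3, b_2 = 1.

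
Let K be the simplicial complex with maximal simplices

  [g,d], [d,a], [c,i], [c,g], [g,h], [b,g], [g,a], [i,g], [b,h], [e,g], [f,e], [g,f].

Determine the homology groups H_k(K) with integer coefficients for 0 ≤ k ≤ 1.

We work with the vertex ordering a < b < c < d < e < f < g < h < i. The simplices of K, each written with vertices in increasing order, are:

  0-simplices (9): a, b, c, d, e, f, g, h, i
  1-simplices (12): ad, ag, bg, bh, cg, ci, dg, ef, eg, fg, gh, gi

so the chain groups are C_0 ≅ Z^9, C_1 ≅ Z^12.

∂_1: C_1 → C_0 is given by ∂[p,q] = [q] − [p].
The resulting 9×12 matrix has rank 8, and its Smith normal form has invariant factors (1,1,1,1,1,1,1,1).

Reading off H_k = ker ∂_k / im ∂_{k+1}:

  H_0: rank C_0 − rank ∂_1 = 9 − 8 = 1, and the invariant factors of ∂_1 are all 1, so H_0 = Z.
  H_1: rank ker ∂_1 − rank ∂_2 = (12 − 8) − 0 = 4, and there is no ∂_2, so H_1 = Z^4.

As a check, the Euler characteristic is 9 − 12 = -3, which agrees with 1 − 4 = -3.
(K is a triangulation of a wedge of 4 circles.)

H_0 ≅ Z,  H_1 ≅ Z^4.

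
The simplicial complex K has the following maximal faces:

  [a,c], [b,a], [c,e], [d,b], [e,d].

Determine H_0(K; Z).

Order the vertices as a < b < c < d < e. Listing each simplex with vertices in this order, K has dimension 1 with simplices:

  0-simplices (5): a, b, c, d, e
  1-simplices (5): ab, ac, bd, ce, de

giving chain groups C_0 ≅ Z^5, C_1 ≅ Z^5.

The boundary map ∂_1: C_1 → C_0 maps an edge to its endpoints' difference, ∂[p,q] = q − p.
The resulting 5×5 matrix has rank 4, and its Smith normal form has invariant factors (1,1,1,1).

Reading off H_k = ker ∂_k / im ∂_{k+1}:

  H_0: rank C_0 − rank ∂_1 = 5 − 4 = 1, and the invariant factors of ∂_1 are all 1, so H_0 = Z.

H_0 ≅ Z.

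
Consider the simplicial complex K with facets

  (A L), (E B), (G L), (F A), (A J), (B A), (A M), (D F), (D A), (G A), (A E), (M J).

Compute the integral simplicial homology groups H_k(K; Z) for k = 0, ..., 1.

H_0 = Z,  H_1 = Z^4.

Fix the vertex order A < B < D < E < F < G < J < L < M and write every simplex with vertices in increasing order. Then dim K = 1 and the simplices of K are:

  0-simplices (9): A, B, D, E, F, G, J, L, M
  1-simplices (12): AB, AD, AE, AF, AG, AJ, AL, AM, BE, DF, GL, JM

so the chain groups are C_0 ≅ Z^9, C_1 ≅ Z^12.

The boundary map ∂_1: C_1 → C_0 maps an edge to its endpoints' difference, ∂[p,q] = q − p.
The 9×12 boundary matrix has rank 8 and Smith normal form diag(1,1,1,1,1,1,1,1).

Reading off H_k = ker ∂_k / im ∂_{k+1}:

  H_0: rank C_0 − rank ∂_1 = 9 − 8 = 1, and the invariant factors of ∂_1 are all 1, so H_0 = Z.
  H_1: rank ker ∂_1 − rank ∂_2 = (12 − 8) − 0 = 4, and there is no ∂_2, so H_1 = Z^4.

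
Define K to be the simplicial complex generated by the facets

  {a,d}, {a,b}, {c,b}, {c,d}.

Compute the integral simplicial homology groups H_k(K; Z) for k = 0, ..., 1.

H_0 ≅ Z,  H_1 ≅ Z.

K has 4 vertices, 4 edges.
rank ∂_0 = 0, rank ∂_1 = 3 ⇒ b_0 = 4 − 0 − 3 = 1; all invariant factors of ∂_1 are 1 so no torsion. So H_0 ≅ Z.
rank ∂_1 = 3, rank ∂_2 = 0 ⇒ b_1 = 4 − 3 − 0 = 1. So H_1 ≅ Z.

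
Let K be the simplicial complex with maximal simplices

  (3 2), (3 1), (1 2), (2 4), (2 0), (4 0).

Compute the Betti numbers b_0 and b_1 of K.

b_0 = 1, b_1 = 2.

We work with the vertex ordering 0 < 1 < 2 < 3 < 4. The simplices of K, each written with vertices in increasing order, are:

  0-simplices (5): [0], [1], [2], [3], [4]
  1-simplices (6): [0,2], [0,4], [1,2], [1,3], [2,3], [2,4]

giving chain groups C_0 ≅ Z^5, C_1 ≅ Z^6.

The boundary map ∂_1: C_1 → C_0 is given by ∂[p,q] = [q] − [p].
As a 5×6 matrix over Z this has rank 4, with invariant factors (1,1,1,1).

Reading off H_k = ker ∂_k / im ∂_{k+1}:

  H_0: rank C_0 − rank ∂_1 = 5 − 4 = 1, and the invariant factors of ∂_1 are all 1, so H_0 ≅ Z.
  H_1: rank ker ∂_1 − rank ∂_2 = (6 − 4) − 0 = 2, and there is no ∂_2, so H_1 ≅ Z^2.

(K is a triangulation of a wedge of 2 circles.)

Hence the Betti numbers are b_0 = 1, b_1 = 2.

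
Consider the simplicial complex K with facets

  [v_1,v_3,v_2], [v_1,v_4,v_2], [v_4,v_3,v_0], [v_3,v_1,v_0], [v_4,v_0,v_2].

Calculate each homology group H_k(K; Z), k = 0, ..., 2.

Take the total order v_0 < v_1 < v_2 < v_3 < v_4 on the vertex set. Then K (dimension 2) consists of the simplices:

  0-simplices (5): [v_0], [v_1], [v_2], [v_3], [v_4]
  1-simplices (10): [v_0,v_1], [v_0,v_2], [v_0,v_3], [v_0,v_4], [v_1,v_2], [v_1,v_3], [v_1,v_4], [v_2,v_3], [v_2,v_4], [v_3,v_4]
  2-simplices (5): [v_0,v_1,v_3], [v_0,v_2,v_4], [v_0,v_3,v_4], [v_1,v_2,v_3], [v_1,v_2,v_4]

so the chain groups are C_0 ≅ Z^5, C_1 ≅ Z^10, C_2 ≅ Z^5.

The boundary map ∂_1: C_1 → C_0 is given by ∂[p,q] = [q] − [p].
This gives a 5×10 integer matrix of rank 4; reducing to Smith normal form yields diagonal entries (1,1,1,1).

The boundary map ∂_2: C_2 → C_1 acts by ∂[p,q,r] = [q,r] − [p,r] + [p,q]. For instance
  ∂[v_1,v_2,v_4] = [v_2,v_4] − [v_1,v_4] + [v_1,v_2],
  ∂[v_0,v_2,v_4] = [v_2,v_4] − [v_0,v_4] + [v_0,v_2].
The resulting 10×5 matrix has rank 5, and its Smith normal form has invariant factors (1,1,1,1,1).

Reading off H_k = ker ∂_k / im ∂_{k+1}:

  H_0: rank C_0 − rank ∂_1 = 5 − 4 = 1, and the invariant factors of ∂_1 are all 1, so H_0 = Z.
  H_1: rank ker ∂_1 − rank ∂_2 = (10 − 4) − 5 = 1, and the invariant factors of ∂_2 are all 1, so H_1 = Z.
  H_2: rank ker ∂_2 − rank ∂_3 = (5 − 5) − 0 = 0, and there is no ∂_3, so H_2 = 0.

H_0 = Z,  H_1 = Z,  H_2 = 0.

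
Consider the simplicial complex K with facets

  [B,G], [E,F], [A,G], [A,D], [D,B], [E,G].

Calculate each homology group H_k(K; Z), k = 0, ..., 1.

Order the vertices as A < B < D < E < F < G. Listing each simplex with vertices in this order, K has dimension 1 with simplices:

  0-simplices (6): A, B, D, E, F, G
  1-simplices (6): AD, AG, BD, BG, EF, EG

giving chain groups C_0 ≅ Z^6, C_1 ≅ Z^6.

∂_1: C_1 → C_0 is given by ∂[p,q] = [q] − [p]. For instance
  ∂BD = D − B.
The 6×6 boundary matrix has rank 5 and Smith normal form diag(1,1,1,1,1).

Now H_k = ker ∂_k / im ∂_{k+1}, so:

  H_0: rank C_0 − rank ∂_1 = 6 − 5 = 1, and the invariant factors of ∂_1 are all 1, so H_0 ≅ Z.
  H_1: rank ker ∂_1 − rank ∂_2 = (6 − 5) − 0 = 1, and there is no ∂_2, so H_1 ≅ Z.

H_0 ≅ Z,  H_1 ≅ Z.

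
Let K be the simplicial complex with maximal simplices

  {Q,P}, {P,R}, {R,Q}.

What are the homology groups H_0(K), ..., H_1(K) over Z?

K has 3 vertices, 3 edges.
rank ∂_0 = 0, rank ∂_1 = 2 ⇒ b_0 = 3 − 0 − 2 = 1; all invariant factors of ∂_1 are 1 so no torsion. So H_0 = Z.
rank ∂_1 = 2, rank ∂_2 = 0 ⇒ b_1 = 3 − 2 − 0 = 1. So H_1 = Z.

H_0 = Z,  H_1 = Z.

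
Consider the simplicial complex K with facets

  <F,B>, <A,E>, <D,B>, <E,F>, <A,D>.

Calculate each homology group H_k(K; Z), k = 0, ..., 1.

K has 5 vertices, 5 edges.
rank ∂_0 = 0, rank ∂_1 = 4 ⇒ b_0 = 5 − 0 − 4 = 1; all invariant factors of ∂_1 are 1 so no torsion. So H_0 = Z.
rank ∂_1 = 4, rank ∂_2 = 0 ⇒ b_1 = 5 − 4 − 0 = 1. So H_1 = Z.

H_0 ≅ Z,  H_1 ≅ Z.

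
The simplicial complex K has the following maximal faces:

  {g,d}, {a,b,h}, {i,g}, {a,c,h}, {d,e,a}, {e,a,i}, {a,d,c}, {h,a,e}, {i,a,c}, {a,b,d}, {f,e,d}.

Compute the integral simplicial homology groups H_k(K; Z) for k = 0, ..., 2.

Fix the vertex order a < b < c < d < e < f < g < h < i and write every simplex with vertices in increasing order. Then dim K = 2 and the simplices of K are:

  0-simplices (9): a, b, c, d, e, f, g, h, i
  1-simplices (18): ab, ac, ad, ae, ah, ai, bd, bh, cd, ch, ci, de, df, dg, ef, eh, ei, gi
  2-simplices (9): abd, abh, acd, ach, aci, ade, aeh, aei, def

so the chain groups are C_0 ≅ Z^9, C_1 ≅ Z^18, C_2 ≅ Z^9.

Boundary ∂_1: C_1 → C_0 maps an edge to its endpoints' difference, ∂[p,q] = q − p.
The resulting 9×18 matrix has rank 8, and its Smith normal form has invariant factors (1,1,1,1,1,1,1,1).

∂_2: C_2 → C_1 maps a triangle to the signed sum of its edges. For instance
  ∂aei = ei − ai + ae,
  ∂acd = cd − ad + ac.
The resulting 18×9 matrix has rank 9, and its Smith normal form has invariant factors (1,1,1,1,1,1,1,1,1).

Computing H_k = (kernel of ∂_k) / (image of ∂_{k+1}):

  H_0: rank C_0 − rank ∂_1 = 9 − 8 = 1, and the invariant factors of ∂_1 are all 1, so H_0 = Z.
  H_1: rank ker ∂_1 − rank ∂_2 = (18 − 8) − 9 = 1, and the invariant factors of ∂_2 are all 1, so H_1 = Z.
  H_2: rank ker ∂_2 − rank ∂_3 = (9 − 9) − 0 = 0, and there is no ∂_3, so H_2 = 0.

H_0 = Z,  H_1 = Z,  H_2 = 0.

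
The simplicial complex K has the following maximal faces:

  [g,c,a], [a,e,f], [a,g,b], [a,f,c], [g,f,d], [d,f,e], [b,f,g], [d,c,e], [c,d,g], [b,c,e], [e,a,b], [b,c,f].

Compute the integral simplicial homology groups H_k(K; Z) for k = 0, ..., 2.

H_0 ≅ Z,  H_1 ≅ Z/2,  H_2 = 0.

We work with the vertex ordering a < b < c < d < e < f < g. The simplices of K, each written with vertices in increasing order, are:

  0-simplices (7): a, b, c, d, e, f, g
  1-simplices (18): ab, ac, ae, af, ag, bc, be, bf, bg, cd, ce, cf, cg, de, df, dg, ef, fg
  2-simplices (12): abe, abg, acf, acg, aef, bce, bcf, bfg, cde, cdg, def, dfg

giving chain groups C_0 ≅ Z^7, C_1 ≅ Z^18, C_2 ≅ Z^12.

Boundary ∂_1: C_1 → C_0 sends each edge [p,q] (with p < q) to q − p. For instance
  ∂be = e − b.
As a 7×18 matrix over Z this has rank 6, with invariant factors (1,1,1,1,1,1).

Boundary ∂_2: C_2 → C_1 sends each 2-simplex [p,q,r] to [q,r] − [p,r] + [p,q]. For instance
  ∂bcf = cf − bf + bc,
  ∂abg = bg − ag + ab.
This gives a 18×12 integer matrix of rank 12; reducing to Smith normal form yields diagonal entries (1,1,1,1,1,1,1,1,1,1,1,2).

Reading off H_k = ker ∂_k / im ∂_{k+1}:

  H_0: rank C_0 − rank ∂_1 = 7 − 6 = 1, and the invariant factors of ∂_1 are all 1, so H_0 = Z.
  H_1: rank ker ∂_1 − rank ∂_2 = (18 − 6) − 12 = 0, and ∂_2 has invariant factor 2 > 1, so H_1 = Z/2.
  H_2: rank ker ∂_2 − rank ∂_3 = (12 − 12) − 0 = 0, and there is no ∂_3, so H_2 = 0.

As a check, the Euler characteristic is 7 − 18 + 12 = 1, which agrees with 1 − 0 + 0 = 1.
(K is a triangulation of the real projective plane RP^2.)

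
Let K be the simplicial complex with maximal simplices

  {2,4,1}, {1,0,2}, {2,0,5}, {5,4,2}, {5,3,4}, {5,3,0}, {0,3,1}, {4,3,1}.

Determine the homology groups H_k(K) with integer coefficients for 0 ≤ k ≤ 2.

K has 6 vertices, 12 edges, 8 triangles.
rank ∂_0 = 0, rank ∂_1 = 5 ⇒ b_0 = 6 − 0 − 5 = 1; all invariant factors of ∂_1 are 1 so no torsion. So H_0 ≅ Z.
rank ∂_1 = 5, rank ∂_2 = 7 ⇒ b_1 = 12 − 5 − 7 = 0; all invariant factors of ∂_2 are 1 so no torsion. So H_1 ≅ 0.
rank ∂_2 = 7, rank ∂_3 = 0 ⇒ b_2 = 8 − 7 − 0 = 1. So H_2 ≅ Z.

H_0 ≅ Z,  H_1 = 0,  H_2 ≅ Z.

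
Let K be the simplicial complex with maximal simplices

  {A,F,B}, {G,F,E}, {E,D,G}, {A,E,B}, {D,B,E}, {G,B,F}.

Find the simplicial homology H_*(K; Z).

Fix the vertex order A < B < D < E < F < G and write every simplex with vertices in increasing order. Then dim K = 2 and the simplices of K are:

  0-simplices (6): A, B, D, E, F, G
  1-simplices (12): AB, AE, AF, BD, BE, BF, BG, DE, DG, EF, EG, FG
  2-simplices (6): ABE, ABF, BDE, BFG, DEG, EFG

giving chain groups C_0 ≅ Z^6, C_1 ≅ Z^12, C_2 ≅ Z^6.

∂_1: C_1 → C_0 maps an edge to its endpoints' difference, ∂[p,q] = q − p.
The 6×12 boundary matrix has rank 5 and Smith normal form diag(1,1,1,1,1).

The boundary map ∂_2: C_2 → C_1 acts by ∂[p,q,r] = [q,r] − [p,r] + [p,q]. For instance
  ∂BDE = DE − BE + BD,
  ∂BFG = FG − BG + BF.
As a 12×6 matrix over Z this has rank 6, with invariant factors (1,1,1,1,1,1).

Reading off H_k = ker ∂_k / im ∂_{k+1}:

  H_0: rank C_0 − rank ∂_1 = 6 − 5 = 1, and the invariant factors of ∂_1 are all 1, so H_0 ≅ Z.
  H_1: rank ker ∂_1 − rank ∂_2 = (12 − 5) − 6 = 1, and the invariant factors of ∂_2 are all 1, so H_1 ≅ Z.
  H_2: rank ker ∂_2 − rank ∂_3 = (6 − 6) − 0 = 0, and there is no ∂_3, so H_2 ≅ 0.

H_0 ≅ Z,  H_1 ≅ Z,  H_2 = 0.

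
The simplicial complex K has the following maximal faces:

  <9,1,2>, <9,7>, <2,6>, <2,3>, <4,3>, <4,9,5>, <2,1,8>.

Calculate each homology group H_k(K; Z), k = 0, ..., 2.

H_0 ≅ Z,  H_1 ≅ Z,  H_2 = 0.

Take the total order 1 < 2 < 3 < 4 < 5 < 6 < 7 < 8 < 9 on the vertex set. Then K (dimension 2) consists of the simplices:

  0-simplices (9): [1], [2], [3], [4], [5], [6], [7], [8], [9]
  1-simplices (12): [1,2], [1,8], [1,9], [2,3], [2,6], [2,8], [2,9], [3,4], [4,5], [4,9], [5,9], [7,9]
  2-simplices (3): [1,2,8], [1,2,9], [4,5,9]

Hence C_0 ≅ Z^9, C_1 ≅ Z^12, C_2 ≅ Z^3.

The boundary map ∂_1: C_1 → C_0 is given by ∂[p,q] = [q] − [p].
As a 9×12 matrix over Z this has rank 8, with invariant factors (1,1,1,1,1,1,1,1).

The boundary map ∂_2: C_2 → C_1 maps a triangle to the signed sum of its edges. For instance
  ∂[1,2,8] = [2,8] − [1,8] + [1,2],
  ∂[1,2,9] = [2,9] − [1,9] + [1,2].
The resulting 12×3 matrix has rank 3, and its Smith normal form has invariant factors (1,1,1).

Computing H_k = (kernel of ∂_k) / (image of ∂_{k+1}):

  H_0: rank C_0 − rank ∂_1 = 9 − 8 = 1, and the invariant factors of ∂_1 are all 1, so H_0 ≅ Z.
  H_1: rank ker ∂_1 − rank ∂_2 = (12 − 8) − 3 = 1, and the invariant factors of ∂_2 are all 1, so H_1 ≅ Z.
  H_2: rank ker ∂_2 − rank ∂_3 = (3 − 3) − 0 = 0, and there is no ∂_3, so H_2 ≅ 0.

As a check, the Euler characteristic is 9 − 12 + 3 = 0, which agrees with 1 − 1 + 0 = 0.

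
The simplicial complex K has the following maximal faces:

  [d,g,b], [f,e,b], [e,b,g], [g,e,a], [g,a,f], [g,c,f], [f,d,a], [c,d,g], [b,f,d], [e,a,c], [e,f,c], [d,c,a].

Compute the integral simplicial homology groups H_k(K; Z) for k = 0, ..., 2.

H_0 = Z,  H_1 = Z/2,  H_2 = 0.

Order the vertices as a < b < c < d < e < f < g. Listing each simplex with vertices in this order, K has dimension 2 with simplices:

  0-simplices (7): a, b, c, d, e, f, g
  1-simplices (18): ac, ad, ae, af, ag, bd, be, bf, bg, cd, ce, cf, cg, df, dg, ef, eg, fg
  2-simplices (12): acd, ace, adf, aeg, afg, bdf, bdg, bef, beg, cdg, cef, cfg

giving chain groups C_0 ≅ Z^7, C_1 ≅ Z^18, C_2 ≅ Z^12.

The boundary map ∂_1: C_1 → C_0 maps an edge to its endpoints' difference, ∂[p,q] = q − p. For instance
  ∂ag = g − a.
This gives a 7×18 integer matrix of rank 6; reducing to Smith normal form yields diagonal entries (1,1,1,1,1,1).

The boundary map ∂_2: C_2 → C_1 sends each 2-simplex [p,q,r] to [q,r] − [p,r] + [p,q]. For instance
  ∂aeg = eg − ag + ae,
  ∂cfg = fg − cg + cf.
The 18×12 boundary matrix has rank 12 and Smith normal form diag(1,1,1,1,1,1,1,1,1,1,1,2).

Computing H_k = (kernel of ∂_k) / (image of ∂_{k+1}):

  H_0: rank C_0 − rank ∂_1 = 7 − 6 = 1, and the invariant factors of ∂_1 are all 1, so H_0 = Z.
  H_1: rank ker ∂_1 − rank ∂_2 = (18 − 6) − 12 = 0, and ∂_2 has invariant factor 2 > 1, so H_1 = Z/2.
  H_2: rank ker ∂_2 − rank ∂_3 = (12 − 12) − 0 = 0, and there is no ∂_3, so H_2 = 0.

(K is a triangulation of the real projective plane RP^2.)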